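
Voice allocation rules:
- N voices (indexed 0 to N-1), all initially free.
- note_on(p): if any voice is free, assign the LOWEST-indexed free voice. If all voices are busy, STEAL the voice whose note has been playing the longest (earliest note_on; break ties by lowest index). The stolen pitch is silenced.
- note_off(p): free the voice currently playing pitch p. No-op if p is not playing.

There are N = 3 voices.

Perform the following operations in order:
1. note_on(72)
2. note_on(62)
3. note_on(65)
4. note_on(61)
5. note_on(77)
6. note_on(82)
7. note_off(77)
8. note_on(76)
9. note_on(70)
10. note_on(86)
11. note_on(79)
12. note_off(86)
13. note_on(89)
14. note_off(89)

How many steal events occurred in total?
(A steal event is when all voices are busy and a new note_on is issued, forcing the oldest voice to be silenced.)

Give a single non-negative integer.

Answer: 6

Derivation:
Op 1: note_on(72): voice 0 is free -> assigned | voices=[72 - -]
Op 2: note_on(62): voice 1 is free -> assigned | voices=[72 62 -]
Op 3: note_on(65): voice 2 is free -> assigned | voices=[72 62 65]
Op 4: note_on(61): all voices busy, STEAL voice 0 (pitch 72, oldest) -> assign | voices=[61 62 65]
Op 5: note_on(77): all voices busy, STEAL voice 1 (pitch 62, oldest) -> assign | voices=[61 77 65]
Op 6: note_on(82): all voices busy, STEAL voice 2 (pitch 65, oldest) -> assign | voices=[61 77 82]
Op 7: note_off(77): free voice 1 | voices=[61 - 82]
Op 8: note_on(76): voice 1 is free -> assigned | voices=[61 76 82]
Op 9: note_on(70): all voices busy, STEAL voice 0 (pitch 61, oldest) -> assign | voices=[70 76 82]
Op 10: note_on(86): all voices busy, STEAL voice 2 (pitch 82, oldest) -> assign | voices=[70 76 86]
Op 11: note_on(79): all voices busy, STEAL voice 1 (pitch 76, oldest) -> assign | voices=[70 79 86]
Op 12: note_off(86): free voice 2 | voices=[70 79 -]
Op 13: note_on(89): voice 2 is free -> assigned | voices=[70 79 89]
Op 14: note_off(89): free voice 2 | voices=[70 79 -]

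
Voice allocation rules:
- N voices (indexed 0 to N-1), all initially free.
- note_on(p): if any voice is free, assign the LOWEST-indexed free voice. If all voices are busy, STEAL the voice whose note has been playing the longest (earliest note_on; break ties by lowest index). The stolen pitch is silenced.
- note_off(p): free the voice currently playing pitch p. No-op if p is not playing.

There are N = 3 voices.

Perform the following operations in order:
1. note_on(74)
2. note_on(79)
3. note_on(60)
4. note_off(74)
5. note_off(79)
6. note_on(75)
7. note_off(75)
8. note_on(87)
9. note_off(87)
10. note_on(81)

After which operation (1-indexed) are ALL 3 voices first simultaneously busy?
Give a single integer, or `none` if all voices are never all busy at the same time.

Op 1: note_on(74): voice 0 is free -> assigned | voices=[74 - -]
Op 2: note_on(79): voice 1 is free -> assigned | voices=[74 79 -]
Op 3: note_on(60): voice 2 is free -> assigned | voices=[74 79 60]
Op 4: note_off(74): free voice 0 | voices=[- 79 60]
Op 5: note_off(79): free voice 1 | voices=[- - 60]
Op 6: note_on(75): voice 0 is free -> assigned | voices=[75 - 60]
Op 7: note_off(75): free voice 0 | voices=[- - 60]
Op 8: note_on(87): voice 0 is free -> assigned | voices=[87 - 60]
Op 9: note_off(87): free voice 0 | voices=[- - 60]
Op 10: note_on(81): voice 0 is free -> assigned | voices=[81 - 60]

Answer: 3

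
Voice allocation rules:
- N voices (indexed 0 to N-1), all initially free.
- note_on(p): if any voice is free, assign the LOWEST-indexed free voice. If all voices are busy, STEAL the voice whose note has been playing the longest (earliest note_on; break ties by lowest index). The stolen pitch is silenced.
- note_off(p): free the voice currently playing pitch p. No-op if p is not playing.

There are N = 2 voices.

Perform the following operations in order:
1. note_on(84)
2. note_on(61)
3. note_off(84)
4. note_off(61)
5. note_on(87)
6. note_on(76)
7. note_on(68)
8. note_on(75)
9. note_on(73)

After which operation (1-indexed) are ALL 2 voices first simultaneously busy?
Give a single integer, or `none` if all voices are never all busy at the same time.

Op 1: note_on(84): voice 0 is free -> assigned | voices=[84 -]
Op 2: note_on(61): voice 1 is free -> assigned | voices=[84 61]
Op 3: note_off(84): free voice 0 | voices=[- 61]
Op 4: note_off(61): free voice 1 | voices=[- -]
Op 5: note_on(87): voice 0 is free -> assigned | voices=[87 -]
Op 6: note_on(76): voice 1 is free -> assigned | voices=[87 76]
Op 7: note_on(68): all voices busy, STEAL voice 0 (pitch 87, oldest) -> assign | voices=[68 76]
Op 8: note_on(75): all voices busy, STEAL voice 1 (pitch 76, oldest) -> assign | voices=[68 75]
Op 9: note_on(73): all voices busy, STEAL voice 0 (pitch 68, oldest) -> assign | voices=[73 75]

Answer: 2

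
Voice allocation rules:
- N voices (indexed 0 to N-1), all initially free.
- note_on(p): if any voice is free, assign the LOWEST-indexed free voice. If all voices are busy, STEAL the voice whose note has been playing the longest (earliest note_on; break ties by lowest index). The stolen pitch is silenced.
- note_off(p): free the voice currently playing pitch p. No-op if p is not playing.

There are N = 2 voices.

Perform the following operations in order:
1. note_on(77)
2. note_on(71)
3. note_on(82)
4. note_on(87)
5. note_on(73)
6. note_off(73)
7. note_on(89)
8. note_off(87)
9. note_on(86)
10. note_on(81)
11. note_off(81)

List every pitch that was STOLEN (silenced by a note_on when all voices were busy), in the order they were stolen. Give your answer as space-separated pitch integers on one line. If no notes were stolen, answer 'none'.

Op 1: note_on(77): voice 0 is free -> assigned | voices=[77 -]
Op 2: note_on(71): voice 1 is free -> assigned | voices=[77 71]
Op 3: note_on(82): all voices busy, STEAL voice 0 (pitch 77, oldest) -> assign | voices=[82 71]
Op 4: note_on(87): all voices busy, STEAL voice 1 (pitch 71, oldest) -> assign | voices=[82 87]
Op 5: note_on(73): all voices busy, STEAL voice 0 (pitch 82, oldest) -> assign | voices=[73 87]
Op 6: note_off(73): free voice 0 | voices=[- 87]
Op 7: note_on(89): voice 0 is free -> assigned | voices=[89 87]
Op 8: note_off(87): free voice 1 | voices=[89 -]
Op 9: note_on(86): voice 1 is free -> assigned | voices=[89 86]
Op 10: note_on(81): all voices busy, STEAL voice 0 (pitch 89, oldest) -> assign | voices=[81 86]
Op 11: note_off(81): free voice 0 | voices=[- 86]

Answer: 77 71 82 89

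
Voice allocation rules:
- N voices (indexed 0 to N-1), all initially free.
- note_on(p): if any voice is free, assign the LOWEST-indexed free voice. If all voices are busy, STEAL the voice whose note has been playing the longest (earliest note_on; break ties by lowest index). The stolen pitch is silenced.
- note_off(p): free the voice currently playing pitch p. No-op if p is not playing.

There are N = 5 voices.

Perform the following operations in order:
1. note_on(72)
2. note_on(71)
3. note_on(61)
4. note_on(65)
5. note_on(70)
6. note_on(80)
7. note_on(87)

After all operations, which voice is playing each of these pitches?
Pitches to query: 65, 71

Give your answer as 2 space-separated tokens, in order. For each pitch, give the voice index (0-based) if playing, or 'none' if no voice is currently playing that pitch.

Op 1: note_on(72): voice 0 is free -> assigned | voices=[72 - - - -]
Op 2: note_on(71): voice 1 is free -> assigned | voices=[72 71 - - -]
Op 3: note_on(61): voice 2 is free -> assigned | voices=[72 71 61 - -]
Op 4: note_on(65): voice 3 is free -> assigned | voices=[72 71 61 65 -]
Op 5: note_on(70): voice 4 is free -> assigned | voices=[72 71 61 65 70]
Op 6: note_on(80): all voices busy, STEAL voice 0 (pitch 72, oldest) -> assign | voices=[80 71 61 65 70]
Op 7: note_on(87): all voices busy, STEAL voice 1 (pitch 71, oldest) -> assign | voices=[80 87 61 65 70]

Answer: 3 none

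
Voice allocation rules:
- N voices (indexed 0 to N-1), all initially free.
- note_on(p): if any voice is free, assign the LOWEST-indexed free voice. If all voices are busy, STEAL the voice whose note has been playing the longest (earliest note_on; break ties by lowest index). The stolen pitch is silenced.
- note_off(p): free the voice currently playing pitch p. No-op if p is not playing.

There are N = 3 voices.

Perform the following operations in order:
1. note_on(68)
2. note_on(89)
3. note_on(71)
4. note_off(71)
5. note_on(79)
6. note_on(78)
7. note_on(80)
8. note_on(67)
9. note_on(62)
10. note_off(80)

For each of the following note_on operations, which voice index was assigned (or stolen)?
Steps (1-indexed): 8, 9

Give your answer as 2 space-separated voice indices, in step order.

Answer: 2 0

Derivation:
Op 1: note_on(68): voice 0 is free -> assigned | voices=[68 - -]
Op 2: note_on(89): voice 1 is free -> assigned | voices=[68 89 -]
Op 3: note_on(71): voice 2 is free -> assigned | voices=[68 89 71]
Op 4: note_off(71): free voice 2 | voices=[68 89 -]
Op 5: note_on(79): voice 2 is free -> assigned | voices=[68 89 79]
Op 6: note_on(78): all voices busy, STEAL voice 0 (pitch 68, oldest) -> assign | voices=[78 89 79]
Op 7: note_on(80): all voices busy, STEAL voice 1 (pitch 89, oldest) -> assign | voices=[78 80 79]
Op 8: note_on(67): all voices busy, STEAL voice 2 (pitch 79, oldest) -> assign | voices=[78 80 67]
Op 9: note_on(62): all voices busy, STEAL voice 0 (pitch 78, oldest) -> assign | voices=[62 80 67]
Op 10: note_off(80): free voice 1 | voices=[62 - 67]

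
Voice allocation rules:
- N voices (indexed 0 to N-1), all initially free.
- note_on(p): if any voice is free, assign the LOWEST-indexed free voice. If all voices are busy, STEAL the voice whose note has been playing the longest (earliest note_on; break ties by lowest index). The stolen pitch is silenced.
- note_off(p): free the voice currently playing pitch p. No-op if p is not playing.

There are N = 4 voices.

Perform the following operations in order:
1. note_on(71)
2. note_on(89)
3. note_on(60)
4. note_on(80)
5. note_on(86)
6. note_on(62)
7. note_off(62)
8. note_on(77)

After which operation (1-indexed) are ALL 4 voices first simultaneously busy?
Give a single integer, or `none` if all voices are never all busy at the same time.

Op 1: note_on(71): voice 0 is free -> assigned | voices=[71 - - -]
Op 2: note_on(89): voice 1 is free -> assigned | voices=[71 89 - -]
Op 3: note_on(60): voice 2 is free -> assigned | voices=[71 89 60 -]
Op 4: note_on(80): voice 3 is free -> assigned | voices=[71 89 60 80]
Op 5: note_on(86): all voices busy, STEAL voice 0 (pitch 71, oldest) -> assign | voices=[86 89 60 80]
Op 6: note_on(62): all voices busy, STEAL voice 1 (pitch 89, oldest) -> assign | voices=[86 62 60 80]
Op 7: note_off(62): free voice 1 | voices=[86 - 60 80]
Op 8: note_on(77): voice 1 is free -> assigned | voices=[86 77 60 80]

Answer: 4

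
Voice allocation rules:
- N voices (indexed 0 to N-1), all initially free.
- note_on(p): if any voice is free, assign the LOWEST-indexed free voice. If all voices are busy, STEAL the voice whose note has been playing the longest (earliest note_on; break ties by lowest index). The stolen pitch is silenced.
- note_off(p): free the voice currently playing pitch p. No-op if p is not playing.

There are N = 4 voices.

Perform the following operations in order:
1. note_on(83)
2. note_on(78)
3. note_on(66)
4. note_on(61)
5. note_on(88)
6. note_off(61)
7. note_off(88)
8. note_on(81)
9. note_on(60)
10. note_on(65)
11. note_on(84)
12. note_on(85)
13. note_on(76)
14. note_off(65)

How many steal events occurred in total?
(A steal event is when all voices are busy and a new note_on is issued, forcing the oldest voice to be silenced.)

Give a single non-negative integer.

Answer: 5

Derivation:
Op 1: note_on(83): voice 0 is free -> assigned | voices=[83 - - -]
Op 2: note_on(78): voice 1 is free -> assigned | voices=[83 78 - -]
Op 3: note_on(66): voice 2 is free -> assigned | voices=[83 78 66 -]
Op 4: note_on(61): voice 3 is free -> assigned | voices=[83 78 66 61]
Op 5: note_on(88): all voices busy, STEAL voice 0 (pitch 83, oldest) -> assign | voices=[88 78 66 61]
Op 6: note_off(61): free voice 3 | voices=[88 78 66 -]
Op 7: note_off(88): free voice 0 | voices=[- 78 66 -]
Op 8: note_on(81): voice 0 is free -> assigned | voices=[81 78 66 -]
Op 9: note_on(60): voice 3 is free -> assigned | voices=[81 78 66 60]
Op 10: note_on(65): all voices busy, STEAL voice 1 (pitch 78, oldest) -> assign | voices=[81 65 66 60]
Op 11: note_on(84): all voices busy, STEAL voice 2 (pitch 66, oldest) -> assign | voices=[81 65 84 60]
Op 12: note_on(85): all voices busy, STEAL voice 0 (pitch 81, oldest) -> assign | voices=[85 65 84 60]
Op 13: note_on(76): all voices busy, STEAL voice 3 (pitch 60, oldest) -> assign | voices=[85 65 84 76]
Op 14: note_off(65): free voice 1 | voices=[85 - 84 76]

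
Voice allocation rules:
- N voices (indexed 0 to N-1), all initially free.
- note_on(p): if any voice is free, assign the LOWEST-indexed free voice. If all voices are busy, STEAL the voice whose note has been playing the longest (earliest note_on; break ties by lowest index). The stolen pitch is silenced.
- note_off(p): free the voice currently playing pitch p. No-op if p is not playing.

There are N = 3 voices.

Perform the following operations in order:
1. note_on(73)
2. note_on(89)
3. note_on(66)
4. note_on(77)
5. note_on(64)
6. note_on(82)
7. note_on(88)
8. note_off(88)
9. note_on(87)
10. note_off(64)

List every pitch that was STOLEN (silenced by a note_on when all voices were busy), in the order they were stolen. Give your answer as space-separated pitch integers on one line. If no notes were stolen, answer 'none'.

Op 1: note_on(73): voice 0 is free -> assigned | voices=[73 - -]
Op 2: note_on(89): voice 1 is free -> assigned | voices=[73 89 -]
Op 3: note_on(66): voice 2 is free -> assigned | voices=[73 89 66]
Op 4: note_on(77): all voices busy, STEAL voice 0 (pitch 73, oldest) -> assign | voices=[77 89 66]
Op 5: note_on(64): all voices busy, STEAL voice 1 (pitch 89, oldest) -> assign | voices=[77 64 66]
Op 6: note_on(82): all voices busy, STEAL voice 2 (pitch 66, oldest) -> assign | voices=[77 64 82]
Op 7: note_on(88): all voices busy, STEAL voice 0 (pitch 77, oldest) -> assign | voices=[88 64 82]
Op 8: note_off(88): free voice 0 | voices=[- 64 82]
Op 9: note_on(87): voice 0 is free -> assigned | voices=[87 64 82]
Op 10: note_off(64): free voice 1 | voices=[87 - 82]

Answer: 73 89 66 77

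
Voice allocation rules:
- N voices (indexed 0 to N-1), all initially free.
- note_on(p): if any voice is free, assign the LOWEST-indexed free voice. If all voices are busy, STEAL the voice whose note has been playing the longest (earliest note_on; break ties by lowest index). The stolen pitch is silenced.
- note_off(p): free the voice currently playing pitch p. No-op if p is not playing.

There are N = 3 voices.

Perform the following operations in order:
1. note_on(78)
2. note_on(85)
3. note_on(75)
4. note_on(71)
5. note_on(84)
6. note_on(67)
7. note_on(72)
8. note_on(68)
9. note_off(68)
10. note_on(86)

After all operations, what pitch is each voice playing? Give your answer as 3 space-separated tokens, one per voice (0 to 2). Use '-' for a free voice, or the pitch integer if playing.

Op 1: note_on(78): voice 0 is free -> assigned | voices=[78 - -]
Op 2: note_on(85): voice 1 is free -> assigned | voices=[78 85 -]
Op 3: note_on(75): voice 2 is free -> assigned | voices=[78 85 75]
Op 4: note_on(71): all voices busy, STEAL voice 0 (pitch 78, oldest) -> assign | voices=[71 85 75]
Op 5: note_on(84): all voices busy, STEAL voice 1 (pitch 85, oldest) -> assign | voices=[71 84 75]
Op 6: note_on(67): all voices busy, STEAL voice 2 (pitch 75, oldest) -> assign | voices=[71 84 67]
Op 7: note_on(72): all voices busy, STEAL voice 0 (pitch 71, oldest) -> assign | voices=[72 84 67]
Op 8: note_on(68): all voices busy, STEAL voice 1 (pitch 84, oldest) -> assign | voices=[72 68 67]
Op 9: note_off(68): free voice 1 | voices=[72 - 67]
Op 10: note_on(86): voice 1 is free -> assigned | voices=[72 86 67]

Answer: 72 86 67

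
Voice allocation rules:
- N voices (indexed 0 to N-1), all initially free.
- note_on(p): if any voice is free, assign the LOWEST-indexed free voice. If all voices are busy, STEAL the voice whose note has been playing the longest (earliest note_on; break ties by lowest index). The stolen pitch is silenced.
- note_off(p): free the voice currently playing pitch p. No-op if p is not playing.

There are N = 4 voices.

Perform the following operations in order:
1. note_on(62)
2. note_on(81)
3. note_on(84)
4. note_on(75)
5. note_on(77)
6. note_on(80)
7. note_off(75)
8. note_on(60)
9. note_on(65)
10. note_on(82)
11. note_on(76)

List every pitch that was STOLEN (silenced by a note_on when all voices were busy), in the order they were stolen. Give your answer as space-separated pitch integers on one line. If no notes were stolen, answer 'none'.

Answer: 62 81 84 77 80

Derivation:
Op 1: note_on(62): voice 0 is free -> assigned | voices=[62 - - -]
Op 2: note_on(81): voice 1 is free -> assigned | voices=[62 81 - -]
Op 3: note_on(84): voice 2 is free -> assigned | voices=[62 81 84 -]
Op 4: note_on(75): voice 3 is free -> assigned | voices=[62 81 84 75]
Op 5: note_on(77): all voices busy, STEAL voice 0 (pitch 62, oldest) -> assign | voices=[77 81 84 75]
Op 6: note_on(80): all voices busy, STEAL voice 1 (pitch 81, oldest) -> assign | voices=[77 80 84 75]
Op 7: note_off(75): free voice 3 | voices=[77 80 84 -]
Op 8: note_on(60): voice 3 is free -> assigned | voices=[77 80 84 60]
Op 9: note_on(65): all voices busy, STEAL voice 2 (pitch 84, oldest) -> assign | voices=[77 80 65 60]
Op 10: note_on(82): all voices busy, STEAL voice 0 (pitch 77, oldest) -> assign | voices=[82 80 65 60]
Op 11: note_on(76): all voices busy, STEAL voice 1 (pitch 80, oldest) -> assign | voices=[82 76 65 60]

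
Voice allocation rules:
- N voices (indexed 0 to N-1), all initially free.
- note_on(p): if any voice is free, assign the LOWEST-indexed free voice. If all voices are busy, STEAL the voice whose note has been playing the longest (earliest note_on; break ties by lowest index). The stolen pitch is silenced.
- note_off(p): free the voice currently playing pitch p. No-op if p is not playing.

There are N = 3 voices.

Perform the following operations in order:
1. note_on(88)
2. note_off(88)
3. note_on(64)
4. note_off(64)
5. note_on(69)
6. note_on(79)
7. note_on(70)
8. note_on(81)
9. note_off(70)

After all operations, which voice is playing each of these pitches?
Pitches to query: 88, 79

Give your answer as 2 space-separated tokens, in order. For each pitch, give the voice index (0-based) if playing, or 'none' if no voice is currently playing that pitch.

Op 1: note_on(88): voice 0 is free -> assigned | voices=[88 - -]
Op 2: note_off(88): free voice 0 | voices=[- - -]
Op 3: note_on(64): voice 0 is free -> assigned | voices=[64 - -]
Op 4: note_off(64): free voice 0 | voices=[- - -]
Op 5: note_on(69): voice 0 is free -> assigned | voices=[69 - -]
Op 6: note_on(79): voice 1 is free -> assigned | voices=[69 79 -]
Op 7: note_on(70): voice 2 is free -> assigned | voices=[69 79 70]
Op 8: note_on(81): all voices busy, STEAL voice 0 (pitch 69, oldest) -> assign | voices=[81 79 70]
Op 9: note_off(70): free voice 2 | voices=[81 79 -]

Answer: none 1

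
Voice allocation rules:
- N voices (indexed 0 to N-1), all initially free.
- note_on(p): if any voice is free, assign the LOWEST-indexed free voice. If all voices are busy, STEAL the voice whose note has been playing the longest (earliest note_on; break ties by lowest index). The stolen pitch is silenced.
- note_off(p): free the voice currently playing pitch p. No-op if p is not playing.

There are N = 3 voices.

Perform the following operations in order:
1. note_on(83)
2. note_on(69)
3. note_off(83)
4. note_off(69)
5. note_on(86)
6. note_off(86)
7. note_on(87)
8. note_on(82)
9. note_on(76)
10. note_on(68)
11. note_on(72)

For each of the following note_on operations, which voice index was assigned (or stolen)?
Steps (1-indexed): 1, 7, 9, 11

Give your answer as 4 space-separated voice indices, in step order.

Op 1: note_on(83): voice 0 is free -> assigned | voices=[83 - -]
Op 2: note_on(69): voice 1 is free -> assigned | voices=[83 69 -]
Op 3: note_off(83): free voice 0 | voices=[- 69 -]
Op 4: note_off(69): free voice 1 | voices=[- - -]
Op 5: note_on(86): voice 0 is free -> assigned | voices=[86 - -]
Op 6: note_off(86): free voice 0 | voices=[- - -]
Op 7: note_on(87): voice 0 is free -> assigned | voices=[87 - -]
Op 8: note_on(82): voice 1 is free -> assigned | voices=[87 82 -]
Op 9: note_on(76): voice 2 is free -> assigned | voices=[87 82 76]
Op 10: note_on(68): all voices busy, STEAL voice 0 (pitch 87, oldest) -> assign | voices=[68 82 76]
Op 11: note_on(72): all voices busy, STEAL voice 1 (pitch 82, oldest) -> assign | voices=[68 72 76]

Answer: 0 0 2 1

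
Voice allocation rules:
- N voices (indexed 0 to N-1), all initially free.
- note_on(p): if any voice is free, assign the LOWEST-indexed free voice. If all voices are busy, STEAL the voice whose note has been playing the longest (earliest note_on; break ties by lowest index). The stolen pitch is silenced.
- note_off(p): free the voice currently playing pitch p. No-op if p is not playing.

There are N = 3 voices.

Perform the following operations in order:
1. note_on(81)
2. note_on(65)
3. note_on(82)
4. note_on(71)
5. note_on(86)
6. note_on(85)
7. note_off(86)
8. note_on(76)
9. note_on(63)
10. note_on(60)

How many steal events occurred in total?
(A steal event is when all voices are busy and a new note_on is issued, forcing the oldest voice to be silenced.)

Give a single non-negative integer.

Answer: 5

Derivation:
Op 1: note_on(81): voice 0 is free -> assigned | voices=[81 - -]
Op 2: note_on(65): voice 1 is free -> assigned | voices=[81 65 -]
Op 3: note_on(82): voice 2 is free -> assigned | voices=[81 65 82]
Op 4: note_on(71): all voices busy, STEAL voice 0 (pitch 81, oldest) -> assign | voices=[71 65 82]
Op 5: note_on(86): all voices busy, STEAL voice 1 (pitch 65, oldest) -> assign | voices=[71 86 82]
Op 6: note_on(85): all voices busy, STEAL voice 2 (pitch 82, oldest) -> assign | voices=[71 86 85]
Op 7: note_off(86): free voice 1 | voices=[71 - 85]
Op 8: note_on(76): voice 1 is free -> assigned | voices=[71 76 85]
Op 9: note_on(63): all voices busy, STEAL voice 0 (pitch 71, oldest) -> assign | voices=[63 76 85]
Op 10: note_on(60): all voices busy, STEAL voice 2 (pitch 85, oldest) -> assign | voices=[63 76 60]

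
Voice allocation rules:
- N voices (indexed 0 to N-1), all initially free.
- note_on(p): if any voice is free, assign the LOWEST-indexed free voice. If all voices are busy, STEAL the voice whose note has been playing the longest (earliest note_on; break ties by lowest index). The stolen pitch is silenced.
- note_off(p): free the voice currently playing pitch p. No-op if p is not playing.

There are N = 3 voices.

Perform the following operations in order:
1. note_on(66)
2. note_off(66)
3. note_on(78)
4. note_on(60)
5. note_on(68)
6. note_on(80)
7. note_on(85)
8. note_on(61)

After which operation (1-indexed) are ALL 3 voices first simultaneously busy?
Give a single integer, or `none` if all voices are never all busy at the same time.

Op 1: note_on(66): voice 0 is free -> assigned | voices=[66 - -]
Op 2: note_off(66): free voice 0 | voices=[- - -]
Op 3: note_on(78): voice 0 is free -> assigned | voices=[78 - -]
Op 4: note_on(60): voice 1 is free -> assigned | voices=[78 60 -]
Op 5: note_on(68): voice 2 is free -> assigned | voices=[78 60 68]
Op 6: note_on(80): all voices busy, STEAL voice 0 (pitch 78, oldest) -> assign | voices=[80 60 68]
Op 7: note_on(85): all voices busy, STEAL voice 1 (pitch 60, oldest) -> assign | voices=[80 85 68]
Op 8: note_on(61): all voices busy, STEAL voice 2 (pitch 68, oldest) -> assign | voices=[80 85 61]

Answer: 5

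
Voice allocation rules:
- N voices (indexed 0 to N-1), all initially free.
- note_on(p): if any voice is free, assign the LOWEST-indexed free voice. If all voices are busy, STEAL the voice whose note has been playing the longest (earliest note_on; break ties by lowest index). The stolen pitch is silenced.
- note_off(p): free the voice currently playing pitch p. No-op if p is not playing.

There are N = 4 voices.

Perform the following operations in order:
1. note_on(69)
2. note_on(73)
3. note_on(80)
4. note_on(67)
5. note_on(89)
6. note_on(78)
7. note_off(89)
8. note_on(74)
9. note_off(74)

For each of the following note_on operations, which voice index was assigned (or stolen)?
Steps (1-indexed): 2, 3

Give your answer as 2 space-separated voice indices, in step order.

Op 1: note_on(69): voice 0 is free -> assigned | voices=[69 - - -]
Op 2: note_on(73): voice 1 is free -> assigned | voices=[69 73 - -]
Op 3: note_on(80): voice 2 is free -> assigned | voices=[69 73 80 -]
Op 4: note_on(67): voice 3 is free -> assigned | voices=[69 73 80 67]
Op 5: note_on(89): all voices busy, STEAL voice 0 (pitch 69, oldest) -> assign | voices=[89 73 80 67]
Op 6: note_on(78): all voices busy, STEAL voice 1 (pitch 73, oldest) -> assign | voices=[89 78 80 67]
Op 7: note_off(89): free voice 0 | voices=[- 78 80 67]
Op 8: note_on(74): voice 0 is free -> assigned | voices=[74 78 80 67]
Op 9: note_off(74): free voice 0 | voices=[- 78 80 67]

Answer: 1 2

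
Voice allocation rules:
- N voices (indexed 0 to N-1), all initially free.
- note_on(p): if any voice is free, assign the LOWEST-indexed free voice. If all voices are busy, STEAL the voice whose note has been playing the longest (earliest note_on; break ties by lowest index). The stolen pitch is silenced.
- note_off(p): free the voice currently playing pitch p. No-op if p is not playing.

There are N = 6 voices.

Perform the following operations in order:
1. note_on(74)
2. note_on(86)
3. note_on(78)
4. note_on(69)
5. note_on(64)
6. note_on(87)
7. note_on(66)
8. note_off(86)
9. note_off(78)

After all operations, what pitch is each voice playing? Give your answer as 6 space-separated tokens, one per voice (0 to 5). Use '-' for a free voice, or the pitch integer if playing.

Op 1: note_on(74): voice 0 is free -> assigned | voices=[74 - - - - -]
Op 2: note_on(86): voice 1 is free -> assigned | voices=[74 86 - - - -]
Op 3: note_on(78): voice 2 is free -> assigned | voices=[74 86 78 - - -]
Op 4: note_on(69): voice 3 is free -> assigned | voices=[74 86 78 69 - -]
Op 5: note_on(64): voice 4 is free -> assigned | voices=[74 86 78 69 64 -]
Op 6: note_on(87): voice 5 is free -> assigned | voices=[74 86 78 69 64 87]
Op 7: note_on(66): all voices busy, STEAL voice 0 (pitch 74, oldest) -> assign | voices=[66 86 78 69 64 87]
Op 8: note_off(86): free voice 1 | voices=[66 - 78 69 64 87]
Op 9: note_off(78): free voice 2 | voices=[66 - - 69 64 87]

Answer: 66 - - 69 64 87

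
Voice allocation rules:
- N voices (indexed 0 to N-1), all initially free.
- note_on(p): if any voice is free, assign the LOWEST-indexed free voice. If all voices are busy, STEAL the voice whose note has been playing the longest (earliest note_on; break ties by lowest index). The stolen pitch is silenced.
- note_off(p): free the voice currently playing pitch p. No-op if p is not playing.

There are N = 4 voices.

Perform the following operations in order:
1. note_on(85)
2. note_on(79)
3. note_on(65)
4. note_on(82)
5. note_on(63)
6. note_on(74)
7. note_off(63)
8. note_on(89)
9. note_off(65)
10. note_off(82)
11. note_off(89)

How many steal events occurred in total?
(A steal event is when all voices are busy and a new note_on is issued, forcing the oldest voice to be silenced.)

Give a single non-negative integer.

Op 1: note_on(85): voice 0 is free -> assigned | voices=[85 - - -]
Op 2: note_on(79): voice 1 is free -> assigned | voices=[85 79 - -]
Op 3: note_on(65): voice 2 is free -> assigned | voices=[85 79 65 -]
Op 4: note_on(82): voice 3 is free -> assigned | voices=[85 79 65 82]
Op 5: note_on(63): all voices busy, STEAL voice 0 (pitch 85, oldest) -> assign | voices=[63 79 65 82]
Op 6: note_on(74): all voices busy, STEAL voice 1 (pitch 79, oldest) -> assign | voices=[63 74 65 82]
Op 7: note_off(63): free voice 0 | voices=[- 74 65 82]
Op 8: note_on(89): voice 0 is free -> assigned | voices=[89 74 65 82]
Op 9: note_off(65): free voice 2 | voices=[89 74 - 82]
Op 10: note_off(82): free voice 3 | voices=[89 74 - -]
Op 11: note_off(89): free voice 0 | voices=[- 74 - -]

Answer: 2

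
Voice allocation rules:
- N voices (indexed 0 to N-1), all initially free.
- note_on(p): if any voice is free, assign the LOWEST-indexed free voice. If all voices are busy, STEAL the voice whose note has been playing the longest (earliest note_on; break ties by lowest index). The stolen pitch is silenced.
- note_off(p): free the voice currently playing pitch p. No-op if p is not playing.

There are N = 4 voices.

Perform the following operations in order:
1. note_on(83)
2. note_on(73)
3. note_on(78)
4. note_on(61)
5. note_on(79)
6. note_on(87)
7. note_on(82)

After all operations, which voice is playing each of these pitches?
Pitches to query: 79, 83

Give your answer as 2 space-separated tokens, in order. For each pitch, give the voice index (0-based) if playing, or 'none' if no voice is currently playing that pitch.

Op 1: note_on(83): voice 0 is free -> assigned | voices=[83 - - -]
Op 2: note_on(73): voice 1 is free -> assigned | voices=[83 73 - -]
Op 3: note_on(78): voice 2 is free -> assigned | voices=[83 73 78 -]
Op 4: note_on(61): voice 3 is free -> assigned | voices=[83 73 78 61]
Op 5: note_on(79): all voices busy, STEAL voice 0 (pitch 83, oldest) -> assign | voices=[79 73 78 61]
Op 6: note_on(87): all voices busy, STEAL voice 1 (pitch 73, oldest) -> assign | voices=[79 87 78 61]
Op 7: note_on(82): all voices busy, STEAL voice 2 (pitch 78, oldest) -> assign | voices=[79 87 82 61]

Answer: 0 none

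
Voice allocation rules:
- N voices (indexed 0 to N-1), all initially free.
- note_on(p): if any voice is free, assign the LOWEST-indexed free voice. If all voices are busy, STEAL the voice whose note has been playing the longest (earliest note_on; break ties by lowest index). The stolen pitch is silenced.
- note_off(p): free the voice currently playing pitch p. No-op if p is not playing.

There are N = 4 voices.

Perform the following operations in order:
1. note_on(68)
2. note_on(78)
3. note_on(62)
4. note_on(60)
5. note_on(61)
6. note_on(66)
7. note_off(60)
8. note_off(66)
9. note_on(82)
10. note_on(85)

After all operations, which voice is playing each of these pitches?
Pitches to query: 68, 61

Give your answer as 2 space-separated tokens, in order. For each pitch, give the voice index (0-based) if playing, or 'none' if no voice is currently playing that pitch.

Op 1: note_on(68): voice 0 is free -> assigned | voices=[68 - - -]
Op 2: note_on(78): voice 1 is free -> assigned | voices=[68 78 - -]
Op 3: note_on(62): voice 2 is free -> assigned | voices=[68 78 62 -]
Op 4: note_on(60): voice 3 is free -> assigned | voices=[68 78 62 60]
Op 5: note_on(61): all voices busy, STEAL voice 0 (pitch 68, oldest) -> assign | voices=[61 78 62 60]
Op 6: note_on(66): all voices busy, STEAL voice 1 (pitch 78, oldest) -> assign | voices=[61 66 62 60]
Op 7: note_off(60): free voice 3 | voices=[61 66 62 -]
Op 8: note_off(66): free voice 1 | voices=[61 - 62 -]
Op 9: note_on(82): voice 1 is free -> assigned | voices=[61 82 62 -]
Op 10: note_on(85): voice 3 is free -> assigned | voices=[61 82 62 85]

Answer: none 0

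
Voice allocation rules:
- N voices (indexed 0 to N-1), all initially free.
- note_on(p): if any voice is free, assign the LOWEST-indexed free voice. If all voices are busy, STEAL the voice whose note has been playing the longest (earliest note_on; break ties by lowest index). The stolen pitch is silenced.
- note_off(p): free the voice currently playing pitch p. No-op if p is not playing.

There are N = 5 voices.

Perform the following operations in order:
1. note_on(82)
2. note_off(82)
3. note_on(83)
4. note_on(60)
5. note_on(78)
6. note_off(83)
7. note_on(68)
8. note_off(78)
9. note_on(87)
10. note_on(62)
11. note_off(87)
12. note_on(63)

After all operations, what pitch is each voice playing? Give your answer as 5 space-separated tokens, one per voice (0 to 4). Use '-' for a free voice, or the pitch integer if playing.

Op 1: note_on(82): voice 0 is free -> assigned | voices=[82 - - - -]
Op 2: note_off(82): free voice 0 | voices=[- - - - -]
Op 3: note_on(83): voice 0 is free -> assigned | voices=[83 - - - -]
Op 4: note_on(60): voice 1 is free -> assigned | voices=[83 60 - - -]
Op 5: note_on(78): voice 2 is free -> assigned | voices=[83 60 78 - -]
Op 6: note_off(83): free voice 0 | voices=[- 60 78 - -]
Op 7: note_on(68): voice 0 is free -> assigned | voices=[68 60 78 - -]
Op 8: note_off(78): free voice 2 | voices=[68 60 - - -]
Op 9: note_on(87): voice 2 is free -> assigned | voices=[68 60 87 - -]
Op 10: note_on(62): voice 3 is free -> assigned | voices=[68 60 87 62 -]
Op 11: note_off(87): free voice 2 | voices=[68 60 - 62 -]
Op 12: note_on(63): voice 2 is free -> assigned | voices=[68 60 63 62 -]

Answer: 68 60 63 62 -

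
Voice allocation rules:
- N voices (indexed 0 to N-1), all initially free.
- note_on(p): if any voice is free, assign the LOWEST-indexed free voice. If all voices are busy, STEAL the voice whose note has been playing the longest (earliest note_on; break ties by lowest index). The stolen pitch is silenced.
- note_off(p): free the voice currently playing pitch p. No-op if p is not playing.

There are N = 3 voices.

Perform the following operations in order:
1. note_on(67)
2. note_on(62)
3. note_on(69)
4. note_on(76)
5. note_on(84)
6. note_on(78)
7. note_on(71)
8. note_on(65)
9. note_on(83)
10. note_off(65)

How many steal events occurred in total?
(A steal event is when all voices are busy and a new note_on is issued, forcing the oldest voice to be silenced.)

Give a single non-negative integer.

Op 1: note_on(67): voice 0 is free -> assigned | voices=[67 - -]
Op 2: note_on(62): voice 1 is free -> assigned | voices=[67 62 -]
Op 3: note_on(69): voice 2 is free -> assigned | voices=[67 62 69]
Op 4: note_on(76): all voices busy, STEAL voice 0 (pitch 67, oldest) -> assign | voices=[76 62 69]
Op 5: note_on(84): all voices busy, STEAL voice 1 (pitch 62, oldest) -> assign | voices=[76 84 69]
Op 6: note_on(78): all voices busy, STEAL voice 2 (pitch 69, oldest) -> assign | voices=[76 84 78]
Op 7: note_on(71): all voices busy, STEAL voice 0 (pitch 76, oldest) -> assign | voices=[71 84 78]
Op 8: note_on(65): all voices busy, STEAL voice 1 (pitch 84, oldest) -> assign | voices=[71 65 78]
Op 9: note_on(83): all voices busy, STEAL voice 2 (pitch 78, oldest) -> assign | voices=[71 65 83]
Op 10: note_off(65): free voice 1 | voices=[71 - 83]

Answer: 6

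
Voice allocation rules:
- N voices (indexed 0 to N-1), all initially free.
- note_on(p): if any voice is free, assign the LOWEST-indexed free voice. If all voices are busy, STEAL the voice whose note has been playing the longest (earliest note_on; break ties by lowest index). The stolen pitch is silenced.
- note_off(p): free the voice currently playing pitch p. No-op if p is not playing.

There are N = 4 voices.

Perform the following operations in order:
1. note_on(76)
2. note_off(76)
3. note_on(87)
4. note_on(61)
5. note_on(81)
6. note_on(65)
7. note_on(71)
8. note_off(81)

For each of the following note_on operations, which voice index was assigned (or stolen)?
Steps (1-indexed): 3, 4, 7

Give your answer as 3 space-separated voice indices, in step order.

Op 1: note_on(76): voice 0 is free -> assigned | voices=[76 - - -]
Op 2: note_off(76): free voice 0 | voices=[- - - -]
Op 3: note_on(87): voice 0 is free -> assigned | voices=[87 - - -]
Op 4: note_on(61): voice 1 is free -> assigned | voices=[87 61 - -]
Op 5: note_on(81): voice 2 is free -> assigned | voices=[87 61 81 -]
Op 6: note_on(65): voice 3 is free -> assigned | voices=[87 61 81 65]
Op 7: note_on(71): all voices busy, STEAL voice 0 (pitch 87, oldest) -> assign | voices=[71 61 81 65]
Op 8: note_off(81): free voice 2 | voices=[71 61 - 65]

Answer: 0 1 0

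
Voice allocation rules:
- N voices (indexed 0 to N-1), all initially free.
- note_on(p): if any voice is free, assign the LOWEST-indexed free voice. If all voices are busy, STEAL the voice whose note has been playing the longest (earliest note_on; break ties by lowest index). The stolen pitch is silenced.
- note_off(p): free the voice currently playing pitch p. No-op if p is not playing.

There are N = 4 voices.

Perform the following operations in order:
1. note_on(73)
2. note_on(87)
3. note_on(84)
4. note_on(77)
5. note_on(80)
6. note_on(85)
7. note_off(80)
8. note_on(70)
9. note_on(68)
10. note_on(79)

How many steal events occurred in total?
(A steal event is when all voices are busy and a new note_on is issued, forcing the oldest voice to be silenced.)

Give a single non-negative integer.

Answer: 4

Derivation:
Op 1: note_on(73): voice 0 is free -> assigned | voices=[73 - - -]
Op 2: note_on(87): voice 1 is free -> assigned | voices=[73 87 - -]
Op 3: note_on(84): voice 2 is free -> assigned | voices=[73 87 84 -]
Op 4: note_on(77): voice 3 is free -> assigned | voices=[73 87 84 77]
Op 5: note_on(80): all voices busy, STEAL voice 0 (pitch 73, oldest) -> assign | voices=[80 87 84 77]
Op 6: note_on(85): all voices busy, STEAL voice 1 (pitch 87, oldest) -> assign | voices=[80 85 84 77]
Op 7: note_off(80): free voice 0 | voices=[- 85 84 77]
Op 8: note_on(70): voice 0 is free -> assigned | voices=[70 85 84 77]
Op 9: note_on(68): all voices busy, STEAL voice 2 (pitch 84, oldest) -> assign | voices=[70 85 68 77]
Op 10: note_on(79): all voices busy, STEAL voice 3 (pitch 77, oldest) -> assign | voices=[70 85 68 79]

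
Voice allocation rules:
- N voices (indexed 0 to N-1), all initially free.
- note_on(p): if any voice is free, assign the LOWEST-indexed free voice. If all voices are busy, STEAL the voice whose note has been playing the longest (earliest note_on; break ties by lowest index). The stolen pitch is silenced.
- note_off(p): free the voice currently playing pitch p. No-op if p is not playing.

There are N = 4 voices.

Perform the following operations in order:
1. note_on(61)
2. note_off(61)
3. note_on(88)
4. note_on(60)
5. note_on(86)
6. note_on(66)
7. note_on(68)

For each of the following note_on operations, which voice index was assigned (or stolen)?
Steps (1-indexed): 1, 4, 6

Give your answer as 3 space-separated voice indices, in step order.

Op 1: note_on(61): voice 0 is free -> assigned | voices=[61 - - -]
Op 2: note_off(61): free voice 0 | voices=[- - - -]
Op 3: note_on(88): voice 0 is free -> assigned | voices=[88 - - -]
Op 4: note_on(60): voice 1 is free -> assigned | voices=[88 60 - -]
Op 5: note_on(86): voice 2 is free -> assigned | voices=[88 60 86 -]
Op 6: note_on(66): voice 3 is free -> assigned | voices=[88 60 86 66]
Op 7: note_on(68): all voices busy, STEAL voice 0 (pitch 88, oldest) -> assign | voices=[68 60 86 66]

Answer: 0 1 3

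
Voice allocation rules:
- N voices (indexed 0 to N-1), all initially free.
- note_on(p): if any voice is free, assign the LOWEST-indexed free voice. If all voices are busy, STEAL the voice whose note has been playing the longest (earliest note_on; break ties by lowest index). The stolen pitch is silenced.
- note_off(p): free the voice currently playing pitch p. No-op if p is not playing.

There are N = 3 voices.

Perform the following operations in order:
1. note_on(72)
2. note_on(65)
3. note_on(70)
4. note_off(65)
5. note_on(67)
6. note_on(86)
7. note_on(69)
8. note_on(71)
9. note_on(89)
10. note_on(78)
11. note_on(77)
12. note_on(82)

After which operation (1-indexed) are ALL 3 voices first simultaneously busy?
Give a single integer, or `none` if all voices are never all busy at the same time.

Op 1: note_on(72): voice 0 is free -> assigned | voices=[72 - -]
Op 2: note_on(65): voice 1 is free -> assigned | voices=[72 65 -]
Op 3: note_on(70): voice 2 is free -> assigned | voices=[72 65 70]
Op 4: note_off(65): free voice 1 | voices=[72 - 70]
Op 5: note_on(67): voice 1 is free -> assigned | voices=[72 67 70]
Op 6: note_on(86): all voices busy, STEAL voice 0 (pitch 72, oldest) -> assign | voices=[86 67 70]
Op 7: note_on(69): all voices busy, STEAL voice 2 (pitch 70, oldest) -> assign | voices=[86 67 69]
Op 8: note_on(71): all voices busy, STEAL voice 1 (pitch 67, oldest) -> assign | voices=[86 71 69]
Op 9: note_on(89): all voices busy, STEAL voice 0 (pitch 86, oldest) -> assign | voices=[89 71 69]
Op 10: note_on(78): all voices busy, STEAL voice 2 (pitch 69, oldest) -> assign | voices=[89 71 78]
Op 11: note_on(77): all voices busy, STEAL voice 1 (pitch 71, oldest) -> assign | voices=[89 77 78]
Op 12: note_on(82): all voices busy, STEAL voice 0 (pitch 89, oldest) -> assign | voices=[82 77 78]

Answer: 3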